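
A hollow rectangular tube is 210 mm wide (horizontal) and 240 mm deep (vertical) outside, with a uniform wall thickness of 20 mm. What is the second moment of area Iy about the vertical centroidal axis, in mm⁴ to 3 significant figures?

Iy ≈ 1.03 × 10⁸ mm⁴

Break the section into simple shapes (no overlaps), measuring from the bottom-left corner of the bounding box.
Outer rectangle: 210 × 240, A = 50 400 mm², x = 105 mm, Ī = 185 220 000 mm⁴.
Inner void (subtracted): 170 × 200, A = 34 000 mm², x = 105 mm, Ī = 81 883 333 mm⁴.
By symmetry the centroid is at mid-width, x̄ = 105 mm.
All pieces are centred on the vertical centroidal axis, so I = ΣĪ (holes subtracted) = 103 336 667 mm⁴.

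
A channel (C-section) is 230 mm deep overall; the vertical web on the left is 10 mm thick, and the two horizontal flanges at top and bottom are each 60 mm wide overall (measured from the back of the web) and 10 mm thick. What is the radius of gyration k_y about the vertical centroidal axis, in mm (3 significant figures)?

k_y ≈ 16.1 mm

Break the section into simple shapes (no overlaps), measuring from the bottom-left corner of the bounding box.
Web: 10 × 230, A = 2 300 mm², x = 5 mm, Ī = 19 167 mm⁴.
Top flange (beyond web): 50 × 10, A = 500 mm², x = 35 mm, Ī = 104 167 mm⁴.
Bottom flange (beyond web): 50 × 10, A = 500 mm², x = 35 mm, Ī = 104 167 mm⁴.
Centroid: x̄ = ΣA·x / ΣA = 14.091 mm.
Transfer each piece to the vertical centroidal axis using Ī + A·d² with d = x − 14.091:
  web: d = -9.0909 mm → contributes +209 249 mm⁴
  top flange (beyond web): d = 20.909 mm → contributes +322 762 mm⁴
  bottom flange (beyond web): d = 20.909 mm → contributes +322 762 mm⁴
Total I = 854 773 mm⁴.
Radius of gyration: k = √(I/A) = √(854 773 / 3 300) = 16.094 mm.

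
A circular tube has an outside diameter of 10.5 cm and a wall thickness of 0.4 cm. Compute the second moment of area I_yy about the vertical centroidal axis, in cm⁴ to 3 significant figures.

Treat the section as a set of non-overlapping primitives; coordinates are from the bounding-box lower-left.
Outer circle: ⌀10.5, A = 86.59 cm², x = 5.25 cm, Ī = 596.66 cm⁴.
Bore (subtracted): ⌀9.7, A = 73.898 cm², x = 5.25 cm, Ī = 434.57 cm⁴.
By symmetry the centroid is at mid-width, x̄ = 5.25 cm.
All pieces are centred on the vertical centroidal axis, so I = ΣĪ (holes subtracted) = 162.09 cm⁴.

I_yy ≈ 162 cm⁴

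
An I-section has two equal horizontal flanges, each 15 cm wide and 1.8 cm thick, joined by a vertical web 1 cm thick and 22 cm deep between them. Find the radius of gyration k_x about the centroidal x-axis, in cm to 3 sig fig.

k_x ≈ 10.6 cm

Treat the section as a set of non-overlapping primitives; coordinates are from the bounding-box lower-left.
Bottom flange: 15 × 1.8, A = 27 cm², y = 0.9 cm, Ī = 7.29 cm⁴.
Web: 1 × 22, A = 22 cm², y = 12.8 cm, Ī = 887.33 cm⁴.
Top flange: 15 × 1.8, A = 27 cm², y = 24.7 cm, Ī = 7.29 cm⁴.
By symmetry the centroid is at mid-height, ȳ = 12.8 cm.
Transfer each piece to the centroidal x-axis using Ī + A·d² with d = y − 12.8:
  bottom flange: d = -11.9 cm → contributes +3830.8 cm⁴
  web: d = 0 cm → contributes +887.33 cm⁴
  top flange: d = 11.9 cm → contributes +3830.8 cm⁴
Total I = 8548.9 cm⁴.
Radius of gyration: k = √(I/A) = √(8548.9 / 76) = 10.606 cm.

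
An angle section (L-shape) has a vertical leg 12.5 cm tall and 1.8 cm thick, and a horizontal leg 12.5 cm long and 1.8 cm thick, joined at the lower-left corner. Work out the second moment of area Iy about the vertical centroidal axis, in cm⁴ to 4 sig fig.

Decompose the section into non-overlapping parts with the origin at the bottom-left of its bounding rectangle.
Vertical leg: 1.8 × 12.5, A = 22.5 cm², x = 0.9 cm, Ī = 6.075 cm⁴.
Horizontal leg (remainder): 10.7 × 1.8, A = 19.26 cm², x = 7.15 cm, Ī = 183.756 cm⁴.
Centroid: x̄ = ΣA·x / ΣA = 3.78254 cm.
Transfer each piece to the vertical centroidal axis using Ī + A·d² with d = x − 3.78254:
  vertical leg: d = -2.88254 cm → contributes +193.029 cm⁴
  horizontal leg (remainder): d = 3.36746 cm → contributes +402.16 cm⁴
Total I = 595.189 cm⁴.

Iy ≈ 595.2 cm⁴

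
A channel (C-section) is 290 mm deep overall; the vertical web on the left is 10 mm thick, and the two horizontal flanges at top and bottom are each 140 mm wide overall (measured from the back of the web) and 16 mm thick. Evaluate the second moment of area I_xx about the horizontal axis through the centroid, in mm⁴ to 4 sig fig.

I_xx ≈ 9.849 × 10⁷ mm⁴

Break the section into simple shapes (no overlaps), measuring from the bottom-left corner of the bounding box.
Web: 10 × 290, A = 2 900 mm², y = 145 mm, Ī = 20 324 167 mm⁴.
Top flange (beyond web): 130 × 16, A = 2 080 mm², y = 282 mm, Ī = 44373.3 mm⁴.
Bottom flange (beyond web): 130 × 16, A = 2 080 mm², y = 8 mm, Ī = 44373.3 mm⁴.
By symmetry the centroid is at mid-height, ȳ = 145 mm.
Transfer each piece to the horizontal axis through the centroid using Ī + A·d² with d = y − 145:
  web: d = 0 mm → contributes +20 324 167 mm⁴
  top flange (beyond web): d = 137 mm → contributes +39 083 893 mm⁴
  bottom flange (beyond web): d = -137 mm → contributes +39 083 893 mm⁴
Total I = 98 491 953 mm⁴.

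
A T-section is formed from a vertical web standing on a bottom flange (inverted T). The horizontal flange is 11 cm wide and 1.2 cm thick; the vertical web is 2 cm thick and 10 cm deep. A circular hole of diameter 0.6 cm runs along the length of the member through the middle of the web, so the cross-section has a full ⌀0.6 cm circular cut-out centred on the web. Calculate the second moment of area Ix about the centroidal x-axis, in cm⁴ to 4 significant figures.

Break the section into simple shapes (no overlaps), measuring from the bottom-left corner of the bounding box.
Flange: 11 × 1.2, A = 13.2 cm², y = 0.6 cm, Ī = 1.584 cm⁴.
Web: 2 × 10, A = 20 cm², y = 6.2 cm, Ī = 166.667 cm⁴.
Hole (subtracted): ⌀0.6, A = 0.282743 cm², y = 6.2 cm, Ī = 0.00636173 cm⁴.
Centroid: ȳ = ΣA·y / ΣA = 3.95437 cm.
Transfer each piece to the centroidal x-axis using Ī + A·d² with d = y − 3.95437:
  flange: d = -3.35437 cm → contributes +150.108 cm⁴
  web: d = 2.24563 cm → contributes +267.524 cm⁴
  hole: d = 2.24563 cm → contributes −1.4322 cm⁴
Total I = 416.199 cm⁴.

Ix ≈ 416.2 cm⁴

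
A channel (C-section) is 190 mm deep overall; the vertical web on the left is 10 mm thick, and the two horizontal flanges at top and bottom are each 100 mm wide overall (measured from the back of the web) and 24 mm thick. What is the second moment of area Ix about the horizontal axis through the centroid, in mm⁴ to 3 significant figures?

Ix ≈ 3.57 × 10⁷ mm⁴

Treat the section as a set of non-overlapping primitives; coordinates are from the bounding-box lower-left.
Web: 10 × 190, A = 1 900 mm², y = 95 mm, Ī = 5 715 833 mm⁴.
Top flange (beyond web): 90 × 24, A = 2 160 mm², y = 178 mm, Ī = 103 680 mm⁴.
Bottom flange (beyond web): 90 × 24, A = 2 160 mm², y = 12 mm, Ī = 103 680 mm⁴.
By symmetry the centroid is at mid-height, ȳ = 95 mm.
Transfer each piece to the horizontal axis through the centroid using Ī + A·d² with d = y − 95:
  web: d = 0 mm → contributes +5 715 833 mm⁴
  top flange (beyond web): d = 83 mm → contributes +14 983 920 mm⁴
  bottom flange (beyond web): d = -83 mm → contributes +14 983 920 mm⁴
Total I = 35 683 673 mm⁴.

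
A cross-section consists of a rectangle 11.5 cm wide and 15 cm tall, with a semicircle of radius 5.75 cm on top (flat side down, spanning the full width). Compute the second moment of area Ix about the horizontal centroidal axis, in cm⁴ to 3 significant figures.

Break the section into simple shapes (no overlaps), measuring from the bottom-left corner of the bounding box.
Rectangular body: 11.5 × 15, A = 172.5 cm², y = 7.5 cm, Ī = 3234.4 cm⁴.
Semicircular cap: semicircle r = 5.75, A = 51.934 cm², y = 17.44 cm, Ī = 119.98 cm⁴.
Centroid: ȳ = ΣA·y / ΣA = 9.8002 cm.
Transfer each piece to the horizontal centroidal axis using Ī + A·d² with d = y − 9.8002:
  rectangular body: d = -2.3002 cm → contributes +4147.1 cm⁴
  semicircular cap: d = 7.6402 cm → contributes +3151.5 cm⁴
Total I = 7298.6 cm⁴.

Ix ≈ 7300 cm⁴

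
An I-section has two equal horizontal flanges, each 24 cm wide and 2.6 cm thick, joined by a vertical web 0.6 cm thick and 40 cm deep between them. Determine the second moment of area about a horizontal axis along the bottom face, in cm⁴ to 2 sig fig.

I_base ≈ 1.4 × 10⁵ cm⁴

Decompose the section into non-overlapping parts with the origin at the bottom-left of its bounding rectangle.
Bottom flange: 24 × 2.6, A = 62.4 cm², y = 1.3 cm, Ī = 35.15 cm⁴.
Web: 0.6 × 40, A = 24 cm², y = 22.6 cm, Ī = 3 200 cm⁴.
Top flange: 24 × 2.6, A = 62.4 cm², y = 43.9 cm, Ī = 35.15 cm⁴.
Transfer each piece to the bottom edge using Ī + A·d² with d = y − 0:
  bottom flange: d = 1.3 cm → contributes +140.6 cm⁴
  web: d = 22.6 cm → contributes +15 458 cm⁴
  top flange: d = 43.9 cm → contributes +120 293 cm⁴
Total I = 135 892 cm⁴.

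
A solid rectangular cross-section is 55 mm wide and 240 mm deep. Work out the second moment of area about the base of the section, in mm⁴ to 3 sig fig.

I_base ≈ 2.53 × 10⁸ mm⁴

The section: 55 × 240, A = 13 200 mm², y = 120 mm, Ī = 63 360 000 mm⁴.
Transfer it to the base of the section using Ī + A·d² with d = y − 0:
  the section: d = 120 mm → contributes +253 440 000 mm⁴
Total I = 253 440 000 mm⁴.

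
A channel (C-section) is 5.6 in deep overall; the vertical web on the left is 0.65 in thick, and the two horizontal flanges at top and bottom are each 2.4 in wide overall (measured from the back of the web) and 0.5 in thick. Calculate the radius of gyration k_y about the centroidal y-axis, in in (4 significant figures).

Split into non-overlapping primitives; take the origin at the lower-left of the bounding box.
Web: 0.65 × 5.6, A = 3.64 in², x = 0.325 in, Ī = 0.128158 in⁴.
Top flange (beyond web): 1.75 × 0.5, A = 0.875 in², x = 1.525 in, Ī = 0.223307 in⁴.
Bottom flange (beyond web): 1.75 × 0.5, A = 0.875 in², x = 1.525 in, Ī = 0.223307 in⁴.
Centroid: x̄ = ΣA·x / ΣA = 0.71461 in.
Transfer each piece to the centroidal y-axis using Ī + A·d² with d = x − 0.71461:
  web: d = -0.38961 in → contributes +0.680697 in⁴
  top flange (beyond web): d = 0.81039 in → contributes +0.797947 in⁴
  bottom flange (beyond web): d = 0.81039 in → contributes +0.797947 in⁴
Total I = 2.27659 in⁴.
Radius of gyration: k = √(I/A) = √(2.27659 / 5.39) = 0.649902 in.

k_y ≈ 0.6499 in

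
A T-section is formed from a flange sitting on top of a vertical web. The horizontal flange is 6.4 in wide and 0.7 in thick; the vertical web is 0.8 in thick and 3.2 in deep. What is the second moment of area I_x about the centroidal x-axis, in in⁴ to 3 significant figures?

Decompose the section into non-overlapping parts with the origin at the bottom-left of its bounding rectangle.
Flange: 6.4 × 0.7, A = 4.48 in², y = 3.55 in, Ī = 0.18293 in⁴.
Web: 0.8 × 3.2, A = 2.56 in², y = 1.6 in, Ī = 2.1845 in⁴.
Centroid: ȳ = ΣA·y / ΣA = 2.8409 in.
Transfer each piece to the centroidal x-axis using Ī + A·d² with d = y − 2.8409:
  flange: d = 0.70909 in → contributes +2.4355 in⁴
  web: d = -1.2409 in → contributes +6.1266 in⁴
Total I = 8.5621 in⁴.

I_x ≈ 8.56 in⁴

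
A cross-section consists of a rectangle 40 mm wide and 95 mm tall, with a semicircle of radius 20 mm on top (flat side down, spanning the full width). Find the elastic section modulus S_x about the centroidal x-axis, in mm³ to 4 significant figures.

S_x ≈ 7.666 × 10⁴ mm³

Decompose the section into non-overlapping parts with the origin at the bottom-left of its bounding rectangle.
Rectangular body: 40 × 95, A = 3 800 mm², y = 47.5 mm, Ī = 2 857 917 mm⁴.
Semicircular cap: semicircle r = 20, A = 628.319 mm², y = 103.488 mm, Ī = 17561.1 mm⁴.
Centroid: ȳ = ΣA·y / ΣA = 55.444 mm.
Transfer each piece to the centroidal x-axis using Ī + A·d² with d = y − 55.444:
  rectangular body: d = -7.94398 mm → contributes +3 097 722 mm⁴
  semicircular cap: d = 48.0443 mm → contributes +1 467 880 mm⁴
Total I = 4 565 602 mm⁴.
Extreme fibre distance c = 59.556 mm; S = I/c = 76660.6 mm³.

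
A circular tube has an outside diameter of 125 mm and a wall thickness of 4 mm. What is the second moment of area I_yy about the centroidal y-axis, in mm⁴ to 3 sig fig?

I_yy ≈ 2.79 × 10⁶ mm⁴

Decompose the section into non-overlapping parts with the origin at the bottom-left of its bounding rectangle.
Outer circle: ⌀125, A = 12 272 mm², x = 62.5 mm, Ī = 11 984 225 mm⁴.
Bore (subtracted): ⌀117, A = 10 751 mm², x = 62.5 mm, Ī = 9 198 422 mm⁴.
By symmetry the centroid is at mid-width, x̄ = 62.5 mm.
All pieces are centred on the centroidal y-axis, so I = ΣĪ (holes subtracted) = 2 785 803 mm⁴.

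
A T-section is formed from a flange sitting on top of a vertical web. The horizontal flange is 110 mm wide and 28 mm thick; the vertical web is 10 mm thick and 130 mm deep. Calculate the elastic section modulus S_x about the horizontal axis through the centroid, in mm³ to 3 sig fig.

S_x ≈ 6.42 × 10⁴ mm³

Break the section into simple shapes (no overlaps), measuring from the bottom-left corner of the bounding box.
Flange: 110 × 28, A = 3 080 mm², y = 144 mm, Ī = 201 227 mm⁴.
Web: 10 × 130, A = 1 300 mm², y = 65 mm, Ī = 1 830 833 mm⁴.
Centroid: ȳ = ΣA·y / ΣA = 120.55 mm.
Transfer each piece to the horizontal axis through the centroid using Ī + A·d² with d = y − 120.55:
  flange: d = 23.447 mm → contributes +1 894 564 mm⁴
  web: d = -55.553 mm → contributes +5 842 739 mm⁴
Total I = 7 737 303 mm⁴.
Extreme fibre distance c = 120.55 mm; S = I/c = 64 182 mm³.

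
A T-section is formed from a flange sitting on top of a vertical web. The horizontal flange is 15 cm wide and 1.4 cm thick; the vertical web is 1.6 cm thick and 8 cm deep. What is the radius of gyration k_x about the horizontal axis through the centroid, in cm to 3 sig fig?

Treat the section as a set of non-overlapping primitives; coordinates are from the bounding-box lower-left.
Flange: 15 × 1.4, A = 21 cm², y = 8.7 cm, Ī = 3.43 cm⁴.
Web: 1.6 × 8, A = 12.8 cm², y = 4 cm, Ī = 68.267 cm⁴.
Centroid: ȳ = ΣA·y / ΣA = 6.9201 cm.
Transfer each piece to the horizontal axis through the centroid using Ī + A·d² with d = y − 6.9201:
  flange: d = 1.7799 cm → contributes +69.958 cm⁴
  web: d = -2.9201 cm → contributes +177.41 cm⁴
Total I = 247.37 cm⁴.
Radius of gyration: k = √(I/A) = √(247.37 / 33.8) = 2.7053 cm.

k_x ≈ 2.71 cm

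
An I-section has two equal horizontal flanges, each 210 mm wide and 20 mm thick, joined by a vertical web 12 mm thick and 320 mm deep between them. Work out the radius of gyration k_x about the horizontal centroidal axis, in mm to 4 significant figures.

k_x ≈ 150.1 mm

Break the section into simple shapes (no overlaps), measuring from the bottom-left corner of the bounding box.
Bottom flange: 210 × 20, A = 4 200 mm², y = 10 mm, Ī = 140 000 mm⁴.
Web: 12 × 320, A = 3 840 mm², y = 180 mm, Ī = 32 768 000 mm⁴.
Top flange: 210 × 20, A = 4 200 mm², y = 350 mm, Ī = 140 000 mm⁴.
By symmetry the centroid is at mid-height, ȳ = 180 mm.
Transfer each piece to the horizontal centroidal axis using Ī + A·d² with d = y − 180:
  bottom flange: d = -170 mm → contributes +121 520 000 mm⁴
  web: d = 0 mm → contributes +32 768 000 mm⁴
  top flange: d = 170 mm → contributes +121 520 000 mm⁴
Total I = 275 808 000 mm⁴.
Radius of gyration: k = √(I/A) = √(275 808 000 / 12 240) = 150.111 mm.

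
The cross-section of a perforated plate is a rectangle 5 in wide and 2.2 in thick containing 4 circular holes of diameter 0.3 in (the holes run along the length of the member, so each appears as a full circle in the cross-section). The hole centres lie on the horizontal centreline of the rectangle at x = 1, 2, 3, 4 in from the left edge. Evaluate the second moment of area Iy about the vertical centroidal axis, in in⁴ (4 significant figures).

Break the section into simple shapes (no overlaps), measuring from the bottom-left corner of the bounding box.
Plate: 5 × 2.2, A = 11 in², x = 2.5 in, Ī = 22.9167 in⁴.
Hole 1 (subtracted): ⌀0.3, A = 0.0706858 in², x = 1 in, Ī = 0.000397608 in⁴.
Hole 2 (subtracted): ⌀0.3, A = 0.0706858 in², x = 2 in, Ī = 0.000397608 in⁴.
Hole 3 (subtracted): ⌀0.3, A = 0.0706858 in², x = 3 in, Ī = 0.000397608 in⁴.
Hole 4 (subtracted): ⌀0.3, A = 0.0706858 in², x = 4 in, Ī = 0.000397608 in⁴.
By symmetry the centroid is at mid-width, x̄ = 2.5 in.
Transfer each piece to the vertical centroidal axis using Ī + A·d² with d = x − 2.5:
  plate: d = 0 in → contributes +22.9167 in⁴
  hole 1: d = -1.5 in → contributes −0.159441 in⁴
  hole 2: d = -0.5 in → contributes −0.0180691 in⁴
  hole 3: d = 0.5 in → contributes −0.0180691 in⁴
  hole 4: d = 1.5 in → contributes −0.159441 in⁴
Total I = 22.5616 in⁴.

Iy ≈ 22.56 in⁴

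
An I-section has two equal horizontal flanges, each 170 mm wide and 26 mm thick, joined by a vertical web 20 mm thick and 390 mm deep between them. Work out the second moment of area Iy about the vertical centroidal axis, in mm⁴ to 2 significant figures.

Break the section into simple shapes (no overlaps), measuring from the bottom-left corner of the bounding box.
Bottom flange: 170 × 26, A = 4 420 mm², x = 85 mm, Ī = 10 644 833 mm⁴.
Web: 20 × 390, A = 7 800 mm², x = 85 mm, Ī = 260 000 mm⁴.
Top flange: 170 × 26, A = 4 420 mm², x = 85 mm, Ī = 10 644 833 mm⁴.
By symmetry the centroid is at mid-width, x̄ = 85 mm.
All pieces are centred on the vertical centroidal axis, so I = ΣĪ = 21 549 667 mm⁴.

Iy ≈ 2.2 × 10⁷ mm⁴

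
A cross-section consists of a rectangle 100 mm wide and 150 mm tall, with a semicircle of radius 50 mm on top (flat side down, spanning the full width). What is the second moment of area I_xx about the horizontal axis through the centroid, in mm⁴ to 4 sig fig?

Split into non-overlapping primitives; take the origin at the lower-left of the bounding box.
Rectangular body: 100 × 150, A = 15 000 mm², y = 75 mm, Ī = 28 125 000 mm⁴.
Semicircular cap: semicircle r = 50, A = 3926.99 mm², y = 171.221 mm, Ī = 685 981 mm⁴.
Centroid: ȳ = ΣA·y / ΣA = 94.964 mm.
Transfer each piece to the horizontal axis through the centroid using Ī + A·d² with d = y − 94.964:
  rectangular body: d = -19.964 mm → contributes +34 103 394 mm⁴
  semicircular cap: d = 76.2567 mm → contributes +23 521 764 mm⁴
Total I = 57 625 159 mm⁴.

I_xx ≈ 5.763 × 10⁷ mm⁴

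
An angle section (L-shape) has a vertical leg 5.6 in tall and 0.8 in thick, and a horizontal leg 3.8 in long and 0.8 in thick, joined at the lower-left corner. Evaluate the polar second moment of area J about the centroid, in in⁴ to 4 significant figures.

Break the section into simple shapes (no overlaps), measuring from the bottom-left corner of the bounding box.
Vertical leg: 0.8 × 5.6, A = 4.48 in², y = 2.8 in, Ī = 11.7077 in⁴.
Horizontal leg (remainder): 3 × 0.8, A = 2.4 in², y = 0.4 in, Ī = 0.128 in⁴.
Centroid: ȳ = ΣA·y / ΣA = 1.96279 in.
Transfer each piece to the centroidal x-axis using Ī + A·d² with d = y − 1.96279:
  vertical leg: d = 0.837209 in → contributes +14.8479 in⁴
  horizontal leg (remainder): d = -1.56279 in → contributes +5.98956 in⁴
Total I = 20.8374 in⁴.
For the y-axis: x̄ = 1.06279 in.
Repeating about the centroidal y-axis gives I_y = 7.68061 in⁴.
Polar second moment: J = I_x + I_y = 28.518 in⁴.

J ≈ 28.52 in⁴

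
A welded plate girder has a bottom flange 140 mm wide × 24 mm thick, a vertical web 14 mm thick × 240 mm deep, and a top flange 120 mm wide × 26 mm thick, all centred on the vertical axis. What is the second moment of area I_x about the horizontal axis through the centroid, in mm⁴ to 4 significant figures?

Break the section into simple shapes (no overlaps), measuring from the bottom-left corner of the bounding box.
Bottom plate: 140 × 24, A = 3 360 mm², y = 12 mm, Ī = 161 280 mm⁴.
Web plate: 14 × 240, A = 3 360 mm², y = 144 mm, Ī = 16 128 000 mm⁴.
Top plate: 120 × 26, A = 3 120 mm², y = 277 mm, Ī = 175 760 mm⁴.
Centroid: ȳ = ΣA·y / ΣA = 141.098 mm.
Transfer each piece to the horizontal axis through the centroid using Ī + A·d² with d = y − 141.098:
  bottom plate: d = -129.098 mm → contributes +56 159 646 mm⁴
  web plate: d = 2.90244 mm → contributes +16 156 305 mm⁴
  top plate: d = 135.902 mm → contributes +57 800 516 mm⁴
Total I = 130 116 466 mm⁴.

I_x ≈ 1.301 × 10⁸ mm⁴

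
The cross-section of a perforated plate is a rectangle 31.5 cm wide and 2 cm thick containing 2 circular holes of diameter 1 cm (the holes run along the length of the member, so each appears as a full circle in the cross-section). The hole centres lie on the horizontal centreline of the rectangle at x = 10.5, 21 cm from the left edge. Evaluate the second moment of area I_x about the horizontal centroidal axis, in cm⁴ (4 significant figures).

Break the section into simple shapes (no overlaps), measuring from the bottom-left corner of the bounding box.
Plate: 31.5 × 2, A = 63 cm², y = 1 cm, Ī = 21 cm⁴.
Hole 1 (subtracted): ⌀1, A = 0.785398 cm², y = 1 cm, Ī = 0.0490874 cm⁴.
Hole 2 (subtracted): ⌀1, A = 0.785398 cm², y = 1 cm, Ī = 0.0490874 cm⁴.
By symmetry the centroid is at mid-height, ȳ = 1 cm.
All pieces are centred on the horizontal centroidal axis, so I = ΣĪ (holes subtracted) = 20.9018 cm⁴.

I_x ≈ 20.90 cm⁴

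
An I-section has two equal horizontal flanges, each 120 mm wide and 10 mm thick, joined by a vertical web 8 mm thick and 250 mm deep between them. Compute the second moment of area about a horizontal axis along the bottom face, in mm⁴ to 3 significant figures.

Split into non-overlapping primitives; take the origin at the lower-left of the bounding box.
Bottom flange: 120 × 10, A = 1 200 mm², y = 5 mm, Ī = 10 000 mm⁴.
Web: 8 × 250, A = 2 000 mm², y = 135 mm, Ī = 10 416 667 mm⁴.
Top flange: 120 × 10, A = 1 200 mm², y = 265 mm, Ī = 10 000 mm⁴.
Transfer each piece to the base of the section using Ī + A·d² with d = y − 0:
  bottom flange: d = 5 mm → contributes +40 000 mm⁴
  web: d = 135 mm → contributes +46 866 667 mm⁴
  top flange: d = 265 mm → contributes +84 280 000 mm⁴
Total I = 131 186 667 mm⁴.

I_base ≈ 1.31 × 10⁸ mm⁴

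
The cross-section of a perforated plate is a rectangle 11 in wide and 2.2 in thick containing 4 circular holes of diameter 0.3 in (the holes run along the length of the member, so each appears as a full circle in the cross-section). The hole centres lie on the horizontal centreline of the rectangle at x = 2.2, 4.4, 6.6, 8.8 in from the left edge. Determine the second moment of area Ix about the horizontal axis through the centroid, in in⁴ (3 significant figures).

Treat the section as a set of non-overlapping primitives; coordinates are from the bounding-box lower-left.
Plate: 11 × 2.2, A = 24.2 in², y = 1.1 in, Ī = 9.7607 in⁴.
Hole 1 (subtracted): ⌀0.3, A = 0.070686 in², y = 1.1 in, Ī = 0.00039761 in⁴.
Hole 2 (subtracted): ⌀0.3, A = 0.070686 in², y = 1.1 in, Ī = 0.00039761 in⁴.
Hole 3 (subtracted): ⌀0.3, A = 0.070686 in², y = 1.1 in, Ī = 0.00039761 in⁴.
Hole 4 (subtracted): ⌀0.3, A = 0.070686 in², y = 1.1 in, Ī = 0.00039761 in⁴.
By symmetry the centroid is at mid-height, ȳ = 1.1 in.
All pieces are centred on the horizontal axis through the centroid, so I = ΣĪ (holes subtracted) = 9.7591 in⁴.

Ix ≈ 9.76 in⁴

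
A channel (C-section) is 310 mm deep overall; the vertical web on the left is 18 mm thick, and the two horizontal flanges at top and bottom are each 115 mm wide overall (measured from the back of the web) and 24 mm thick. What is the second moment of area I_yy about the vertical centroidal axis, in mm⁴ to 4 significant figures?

I_yy ≈ 1.219 × 10⁷ mm⁴

Treat the section as a set of non-overlapping primitives; coordinates are from the bounding-box lower-left.
Web: 18 × 310, A = 5 580 mm², x = 9 mm, Ī = 150 660 mm⁴.
Top flange (beyond web): 97 × 24, A = 2 328 mm², x = 66.5 mm, Ī = 1 825 346 mm⁴.
Bottom flange (beyond web): 97 × 24, A = 2 328 mm², x = 66.5 mm, Ī = 1 825 346 mm⁴.
Centroid: x̄ = ΣA·x / ΣA = 35.1547 mm.
Transfer each piece to the vertical centroidal axis using Ī + A·d² with d = x − 35.1547:
  web: d = -26.1547 mm → contributes +3 967 775 mm⁴
  top flange (beyond web): d = 31.3453 mm → contributes +4 112 664 mm⁴
  bottom flange (beyond web): d = 31.3453 mm → contributes +4 112 664 mm⁴
Total I = 12 193 103 mm⁴.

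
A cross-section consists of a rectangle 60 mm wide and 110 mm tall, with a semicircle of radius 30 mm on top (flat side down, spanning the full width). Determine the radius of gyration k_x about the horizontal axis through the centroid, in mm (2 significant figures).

Break the section into simple shapes (no overlaps), measuring from the bottom-left corner of the bounding box.
Rectangular body: 60 × 110, A = 6 600 mm², y = 55 mm, Ī = 6 655 000 mm⁴.
Semicircular cap: semicircle r = 30, A = 1 414 mm², y = 122.7 mm, Ī = 88 903 mm⁴.
Centroid: ȳ = ΣA·y / ΣA = 66.95 mm.
Transfer each piece to the horizontal axis through the centroid using Ī + A·d² with d = y − 66.95:
  rectangular body: d = -11.95 mm → contributes +7 597 310 mm⁴
  semicircular cap: d = 55.78 mm → contributes +4 488 118 mm⁴
Total I = 12 085 427 mm⁴.
Radius of gyration: k = √(I/A) = √(12 085 427 / 8 014) = 38.83 mm.

k_x ≈ 39 mm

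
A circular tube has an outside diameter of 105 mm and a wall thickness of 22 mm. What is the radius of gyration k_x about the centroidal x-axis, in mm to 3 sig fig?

Treat the section as a set of non-overlapping primitives; coordinates are from the bounding-box lower-left.
Outer circle: ⌀105, A = 8 659 mm², y = 52.5 mm, Ī = 5 966 602 mm⁴.
Bore (subtracted): ⌀61, A = 2922.5 mm², y = 52.5 mm, Ī = 679 656 mm⁴.
By symmetry the centroid is at mid-height, ȳ = 52.5 mm.
All pieces are centred on the centroidal x-axis, so I = ΣĪ (holes subtracted) = 5 286 946 mm⁴.
Radius of gyration: k = √(I/A) = √(5 286 946 / 5736.5) = 30.358 mm.

k_x ≈ 30.4 mm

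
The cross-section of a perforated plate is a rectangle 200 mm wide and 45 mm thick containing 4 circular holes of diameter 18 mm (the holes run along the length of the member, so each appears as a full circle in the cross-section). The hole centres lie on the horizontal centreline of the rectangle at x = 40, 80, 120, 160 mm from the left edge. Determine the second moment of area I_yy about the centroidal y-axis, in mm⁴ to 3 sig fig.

I_yy ≈ 2.79 × 10⁷ mm⁴

Treat the section as a set of non-overlapping primitives; coordinates are from the bounding-box lower-left.
Plate: 200 × 45, A = 9 000 mm², x = 100 mm, Ī = 30 000 000 mm⁴.
Hole 1 (subtracted): ⌀18, A = 254.47 mm², x = 40 mm, Ī = 5 153 mm⁴.
Hole 2 (subtracted): ⌀18, A = 254.47 mm², x = 80 mm, Ī = 5 153 mm⁴.
Hole 3 (subtracted): ⌀18, A = 254.47 mm², x = 120 mm, Ī = 5 153 mm⁴.
Hole 4 (subtracted): ⌀18, A = 254.47 mm², x = 160 mm, Ī = 5 153 mm⁴.
By symmetry the centroid is at mid-width, x̄ = 100 mm.
Transfer each piece to the centroidal y-axis using Ī + A·d² with d = x − 100:
  plate: d = 0 mm → contributes +30 000 000 mm⁴
  hole 1: d = -60 mm → contributes −921 241 mm⁴
  hole 2: d = -20 mm → contributes −106 941 mm⁴
  hole 3: d = 20 mm → contributes −106 941 mm⁴
  hole 4: d = 60 mm → contributes −921 241 mm⁴
Total I = 27 943 636 mm⁴.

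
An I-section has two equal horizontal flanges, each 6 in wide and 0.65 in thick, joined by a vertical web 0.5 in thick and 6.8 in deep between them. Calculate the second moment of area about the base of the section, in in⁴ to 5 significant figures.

I_base ≈ 305.31 in⁴

Treat the section as a set of non-overlapping primitives; coordinates are from the bounding-box lower-left.
Bottom flange: 6 × 0.65, A = 3.9 in², y = 0.325 in, Ī = 0.1373125 in⁴.
Web: 0.5 × 6.8, A = 3.4 in², y = 4.05 in, Ī = 13.10133 in⁴.
Top flange: 6 × 0.65, A = 3.9 in², y = 7.775 in, Ī = 0.1373125 in⁴.
Transfer each piece to the bottom edge using Ī + A·d² with d = y − 0:
  bottom flange: d = 0.325 in → contributes +0.54925 in⁴
  web: d = 4.05 in → contributes +68.86983 in⁴
  top flange: d = 7.775 in → contributes +235.8948 in⁴
Total I = 305.3138 in⁴.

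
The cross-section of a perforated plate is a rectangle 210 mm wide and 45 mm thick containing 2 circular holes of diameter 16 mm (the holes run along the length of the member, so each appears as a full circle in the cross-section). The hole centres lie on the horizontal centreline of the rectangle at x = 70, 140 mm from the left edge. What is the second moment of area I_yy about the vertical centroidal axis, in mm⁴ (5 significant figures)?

Treat the section as a set of non-overlapping primitives; coordinates are from the bounding-box lower-left.
Plate: 210 × 45, A = 9 450 mm², x = 105 mm, Ī = 34 728 750 mm⁴.
Hole 1 (subtracted): ⌀16, A = 201.0619 mm², x = 70 mm, Ī = 3216.991 mm⁴.
Hole 2 (subtracted): ⌀16, A = 201.0619 mm², x = 140 mm, Ī = 3216.991 mm⁴.
By symmetry the centroid is at mid-width, x̄ = 105 mm.
Transfer each piece to the vertical centroidal axis using Ī + A·d² with d = x − 105:
  plate: d = 0 mm → contributes +34 728 750 mm⁴
  hole 1: d = -35 mm → contributes −249517.9 mm⁴
  hole 2: d = 35 mm → contributes −249517.9 mm⁴
Total I = 34 229 714 mm⁴.

I_yy ≈ 3.4230 × 10⁷ mm⁴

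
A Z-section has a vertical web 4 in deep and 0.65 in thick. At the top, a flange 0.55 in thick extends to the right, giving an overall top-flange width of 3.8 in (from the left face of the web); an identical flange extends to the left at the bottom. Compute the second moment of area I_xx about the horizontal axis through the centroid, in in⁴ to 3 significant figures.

Break the section into simple shapes (no overlaps), measuring from the bottom-left corner of the bounding box.
Web: 0.65 × 4, A = 2.6 in², y = 2 in, Ī = 3.4667 in⁴.
Top flange (beyond web): 3.15 × 0.55, A = 1.7325 in², y = 3.725 in, Ī = 0.043673 in⁴.
Bottom flange (beyond web): 3.15 × 0.55, A = 1.7325 in², y = 0.275 in, Ī = 0.043673 in⁴.
Centroid: ȳ = ΣA·y / ΣA = 2 in.
Transfer each piece to the horizontal axis through the centroid using Ī + A·d² with d = y − 2:
  web: d = 0 in → contributes +3.4667 in⁴
  top flange (beyond web): d = 1.725 in → contributes +5.1989 in⁴
  bottom flange (beyond web): d = -1.725 in → contributes +5.1989 in⁴
Total I = 13.865 in⁴.

I_xx ≈ 13.9 in⁴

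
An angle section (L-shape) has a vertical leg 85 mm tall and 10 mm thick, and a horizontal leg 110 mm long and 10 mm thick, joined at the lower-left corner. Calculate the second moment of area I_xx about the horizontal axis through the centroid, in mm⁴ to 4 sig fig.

I_xx ≈ 1.166 × 10⁶ mm⁴

Decompose the section into non-overlapping parts with the origin at the bottom-left of its bounding rectangle.
Vertical leg: 10 × 85, A = 850 mm², y = 42.5 mm, Ī = 511 771 mm⁴.
Horizontal leg (remainder): 100 × 10, A = 1 000 mm², y = 5 mm, Ī = 8333.33 mm⁴.
Centroid: ȳ = ΣA·y / ΣA = 22.2297 mm.
Transfer each piece to the horizontal axis through the centroid using Ī + A·d² with d = y − 22.2297:
  vertical leg: d = 20.2703 mm → contributes +861 022 mm⁴
  horizontal leg (remainder): d = -17.2297 mm → contributes +305 197 mm⁴
Total I = 1 166 219 mm⁴.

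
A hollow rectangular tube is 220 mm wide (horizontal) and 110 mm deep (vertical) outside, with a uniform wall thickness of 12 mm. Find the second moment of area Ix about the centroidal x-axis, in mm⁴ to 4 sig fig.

Ix ≈ 1.401 × 10⁷ mm⁴

Split into non-overlapping primitives; take the origin at the lower-left of the bounding box.
Outer rectangle: 220 × 110, A = 24 200 mm², y = 55 mm, Ī = 24 401 667 mm⁴.
Inner void (subtracted): 196 × 86, A = 16 856 mm², y = 55 mm, Ī = 10 388 915 mm⁴.
By symmetry the centroid is at mid-height, ȳ = 55 mm.
All pieces are centred on the centroidal x-axis, so I = ΣĪ (holes subtracted) = 14 012 752 mm⁴.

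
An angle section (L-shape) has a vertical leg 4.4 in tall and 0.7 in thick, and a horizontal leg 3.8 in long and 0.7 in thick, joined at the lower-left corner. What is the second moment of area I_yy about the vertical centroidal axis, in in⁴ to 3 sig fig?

I_yy ≈ 6.46 in⁴

Break the section into simple shapes (no overlaps), measuring from the bottom-left corner of the bounding box.
Vertical leg: 0.7 × 4.4, A = 3.08 in², x = 0.35 in, Ī = 0.12577 in⁴.
Horizontal leg (remainder): 3.1 × 0.7, A = 2.17 in², x = 2.25 in, Ī = 1.7378 in⁴.
Centroid: x̄ = ΣA·x / ΣA = 1.1353 in.
Transfer each piece to the vertical centroidal axis using Ī + A·d² with d = x − 1.1353:
  vertical leg: d = -0.78533 in → contributes +2.0254 in⁴
  horizontal leg (remainder): d = 1.1147 in → contributes +4.434 in⁴
Total I = 6.4593 in⁴.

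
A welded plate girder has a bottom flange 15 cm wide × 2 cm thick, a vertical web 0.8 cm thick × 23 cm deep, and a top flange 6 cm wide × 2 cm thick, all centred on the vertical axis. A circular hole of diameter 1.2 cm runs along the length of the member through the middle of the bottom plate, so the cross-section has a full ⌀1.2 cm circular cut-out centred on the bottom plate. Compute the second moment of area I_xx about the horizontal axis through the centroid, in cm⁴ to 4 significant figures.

Split into non-overlapping primitives; take the origin at the lower-left of the bounding box.
Bottom plate: 15 × 2, A = 30 cm², y = 1 cm, Ī = 10 cm⁴.
Web plate: 0.8 × 23, A = 18.4 cm², y = 13.5 cm, Ī = 811.133 cm⁴.
Top plate: 6 × 2, A = 12 cm², y = 26 cm, Ī = 4 cm⁴.
Hole (subtracted): ⌀1.2, A = 1.13097 cm², y = 1 cm, Ī = 0.101788 cm⁴.
Centroid: ȳ = ΣA·y / ΣA = 9.94228 cm.
Transfer each piece to the horizontal axis through the centroid using Ī + A·d² with d = y − 9.94228:
  bottom plate: d = -8.94228 cm → contributes +2408.93 cm⁴
  web plate: d = 3.55772 cm → contributes +1044.03 cm⁴
  top plate: d = 16.0577 cm → contributes +3098.21 cm⁴
  hole: d = -8.94228 cm → contributes −90.5393 cm⁴
Total I = 6460.63 cm⁴.

I_xx ≈ 6461 cm⁴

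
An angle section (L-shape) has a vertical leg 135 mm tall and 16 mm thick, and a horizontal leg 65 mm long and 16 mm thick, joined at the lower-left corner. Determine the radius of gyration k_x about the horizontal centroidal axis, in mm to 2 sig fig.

Decompose the section into non-overlapping parts with the origin at the bottom-left of its bounding rectangle.
Vertical leg: 16 × 135, A = 2 160 mm², y = 67.5 mm, Ī = 3 280 500 mm⁴.
Horizontal leg (remainder): 49 × 16, A = 784 mm², y = 8 mm, Ī = 16 725 mm⁴.
Centroid: ȳ = ΣA·y / ΣA = 51.65 mm.
Transfer each piece to the horizontal centroidal axis using Ī + A·d² with d = y − 51.65:
  vertical leg: d = 15.85 mm → contributes +3 822 806 mm⁴
  horizontal leg (remainder): d = -43.65 mm → contributes +1 510 833 mm⁴
Total I = 5 333 639 mm⁴.
Radius of gyration: k = √(I/A) = √(5 333 639 / 2 944) = 42.56 mm.

k_x ≈ 43 mm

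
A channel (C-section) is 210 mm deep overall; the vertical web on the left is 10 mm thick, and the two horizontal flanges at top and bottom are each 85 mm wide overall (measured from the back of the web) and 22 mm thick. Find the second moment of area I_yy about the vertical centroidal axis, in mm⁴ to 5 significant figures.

Decompose the section into non-overlapping parts with the origin at the bottom-left of its bounding rectangle.
Web: 10 × 210, A = 2 100 mm², x = 5 mm, Ī = 17 500 mm⁴.
Top flange (beyond web): 75 × 22, A = 1 650 mm², x = 47.5 mm, Ī = 773437.5 mm⁴.
Bottom flange (beyond web): 75 × 22, A = 1 650 mm², x = 47.5 mm, Ī = 773437.5 mm⁴.
Centroid: x̄ = ΣA·x / ΣA = 30.97222 mm.
Transfer each piece to the vertical centroidal axis using Ī + A·d² with d = x − 30.97222:
  web: d = -25.97222 mm → contributes +1 434 068 mm⁴
  top flange (beyond web): d = 16.52778 mm → contributes +1 224 164 mm⁴
  bottom flange (beyond web): d = 16.52778 mm → contributes +1 224 164 mm⁴
Total I = 3 882 396 mm⁴.

I_yy ≈ 3.8824 × 10⁶ mm⁴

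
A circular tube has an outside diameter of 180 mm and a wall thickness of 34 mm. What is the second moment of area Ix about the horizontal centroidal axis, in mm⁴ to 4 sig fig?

Ix ≈ 4.381 × 10⁷ mm⁴

Treat the section as a set of non-overlapping primitives; coordinates are from the bounding-box lower-left.
Outer circle: ⌀180, A = 25446.9 mm², y = 90 mm, Ī = 51 529 974 mm⁴.
Bore (subtracted): ⌀112, A = 9852.03 mm², y = 90 mm, Ī = 7 723 995 mm⁴.
By symmetry the centroid is at mid-height, ȳ = 90 mm.
All pieces are centred on the horizontal centroidal axis, so I = ΣĪ (holes subtracted) = 43 805 978 mm⁴.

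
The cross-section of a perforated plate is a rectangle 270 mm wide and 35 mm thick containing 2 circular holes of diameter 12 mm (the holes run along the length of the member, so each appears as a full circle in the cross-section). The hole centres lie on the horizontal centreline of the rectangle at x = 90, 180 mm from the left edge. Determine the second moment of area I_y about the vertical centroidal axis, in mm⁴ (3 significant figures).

Treat the section as a set of non-overlapping primitives; coordinates are from the bounding-box lower-left.
Plate: 270 × 35, A = 9 450 mm², x = 135 mm, Ī = 57 408 750 mm⁴.
Hole 1 (subtracted): ⌀12, A = 113.1 mm², x = 90 mm, Ī = 1017.9 mm⁴.
Hole 2 (subtracted): ⌀12, A = 113.1 mm², x = 180 mm, Ī = 1017.9 mm⁴.
By symmetry the centroid is at mid-width, x̄ = 135 mm.
Transfer each piece to the vertical centroidal axis using Ī + A·d² with d = x − 135:
  plate: d = 0 mm → contributes +57 408 750 mm⁴
  hole 1: d = -45 mm → contributes −230 040 mm⁴
  hole 2: d = 45 mm → contributes −230 040 mm⁴
Total I = 56 948 670 mm⁴.

I_y ≈ 5.69 × 10⁷ mm⁴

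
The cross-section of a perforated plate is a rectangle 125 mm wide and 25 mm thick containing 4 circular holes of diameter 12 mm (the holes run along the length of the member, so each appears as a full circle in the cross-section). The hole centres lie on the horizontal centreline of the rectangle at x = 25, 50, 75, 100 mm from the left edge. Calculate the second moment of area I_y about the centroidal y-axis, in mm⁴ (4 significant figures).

I_y ≈ 3.712 × 10⁶ mm⁴

Split into non-overlapping primitives; take the origin at the lower-left of the bounding box.
Plate: 125 × 25, A = 3 125 mm², x = 62.5 mm, Ī = 4 069 010 mm⁴.
Hole 1 (subtracted): ⌀12, A = 113.097 mm², x = 25 mm, Ī = 1017.88 mm⁴.
Hole 2 (subtracted): ⌀12, A = 113.097 mm², x = 50 mm, Ī = 1017.88 mm⁴.
Hole 3 (subtracted): ⌀12, A = 113.097 mm², x = 75 mm, Ī = 1017.88 mm⁴.
Hole 4 (subtracted): ⌀12, A = 113.097 mm², x = 100 mm, Ī = 1017.88 mm⁴.
By symmetry the centroid is at mid-width, x̄ = 62.5 mm.
Transfer each piece to the centroidal y-axis using Ī + A·d² with d = x − 62.5:
  plate: d = 0 mm → contributes +4 069 010 mm⁴
  hole 1: d = -37.5 mm → contributes −160 061 mm⁴
  hole 2: d = -12.5 mm → contributes −18689.3 mm⁴
  hole 3: d = 12.5 mm → contributes −18689.3 mm⁴
  hole 4: d = 37.5 mm → contributes −160 061 mm⁴
Total I = 3 711 510 mm⁴.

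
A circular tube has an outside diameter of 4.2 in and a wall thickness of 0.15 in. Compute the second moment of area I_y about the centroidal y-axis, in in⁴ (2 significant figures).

Break the section into simple shapes (no overlaps), measuring from the bottom-left corner of the bounding box.
Outer circle: ⌀4.2, A = 13.85 in², x = 2.1 in, Ī = 15.27 in⁴.
Bore (subtracted): ⌀3.9, A = 11.95 in², x = 2.1 in, Ī = 11.36 in⁴.
By symmetry the centroid is at mid-width, x̄ = 2.1 in.
All pieces are centred on the centroidal y-axis, so I = ΣĪ (holes subtracted) = 3.918 in⁴.

I_y ≈ 3.9 in⁴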